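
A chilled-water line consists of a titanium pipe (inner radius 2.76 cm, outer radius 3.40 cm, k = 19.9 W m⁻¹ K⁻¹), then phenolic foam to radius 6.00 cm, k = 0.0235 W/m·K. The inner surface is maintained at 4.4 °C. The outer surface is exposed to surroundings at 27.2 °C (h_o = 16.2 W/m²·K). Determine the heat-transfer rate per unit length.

Resistance network (inner→outer):
  R'_titanium = ln(0.0340/0.0276)/(2πk) = 0.2085/(2π·19.9) = 0.001668 m·K/W
  R'_phenolic foam = ln(0.0600/0.0340)/(2πk) = 0.5680/(2π·0.0235) = 3.847 m·K/W
  R'_conv,out = 1/(2πr h) = 1/(2π·0.0600·16.2) = 0.1637 m·K/W
ΣR = 0.001668 + 3.847 + 0.1637 = 4.012 m·K/W
Q' = ΔT/ΣR = (4.4 °C − 27.2 °C)/4.012 = -5.68 W/m
(Negative Q' ⇒ heat flows inward; heat gain = 5.68 W/m.)

Q' = 5.68 W/m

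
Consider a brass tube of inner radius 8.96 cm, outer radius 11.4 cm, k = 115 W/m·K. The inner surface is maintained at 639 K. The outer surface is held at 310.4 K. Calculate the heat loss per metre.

Q' = 9.86×10^5 W/m

Q' = 2πk·ΔT/ln(r₂/r₁) = 2π × 115 × 328.6 / ln(0.114/0.0896) = 9.86×10^5 W/m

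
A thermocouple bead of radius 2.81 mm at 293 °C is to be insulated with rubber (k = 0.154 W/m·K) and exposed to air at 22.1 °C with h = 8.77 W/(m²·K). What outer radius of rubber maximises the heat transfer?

For a sphere, r_cr = 2k_ins/h = 2·0.154/8.77 = 0.0351 m = 3.51 cm

r_cr = 3.51 cm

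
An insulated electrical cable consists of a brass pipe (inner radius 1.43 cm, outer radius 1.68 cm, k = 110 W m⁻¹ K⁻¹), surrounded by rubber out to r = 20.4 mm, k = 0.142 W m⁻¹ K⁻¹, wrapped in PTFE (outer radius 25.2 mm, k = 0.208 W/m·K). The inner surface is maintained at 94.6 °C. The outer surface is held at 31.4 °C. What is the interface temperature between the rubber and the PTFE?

Resistance network (inner→outer):
  R'_brass = ln(0.0168/0.0143)/(2πk) = 0.1611/(2π·110) = 2.331×10^-4 m·K/W
  R'_rubber = ln(0.0204/0.0168)/(2πk) = 0.1942/(2π·0.142) = 0.2176 m·K/W
  R'_PTFE = ln(0.0252/0.0204)/(2πk) = 0.2113/(2π·0.208) = 0.1617 m·K/W
ΣR = 2.331×10^-4 + 0.2176 + 0.1617 = 0.3795 m·K/W
Q' = ΔT/ΣR = (94.6 °C − 31.4 °C)/0.3795 = 166.5 W/m
From the inner boundary to the rubber/PTFE interface, ΣR_partial = 0.2178 m·K/W.
T_interface = T_in − Q'·ΣR_partial = 94.6 °C − (166.5)(0.2178) = 58.3 °C

T = 58.3 °C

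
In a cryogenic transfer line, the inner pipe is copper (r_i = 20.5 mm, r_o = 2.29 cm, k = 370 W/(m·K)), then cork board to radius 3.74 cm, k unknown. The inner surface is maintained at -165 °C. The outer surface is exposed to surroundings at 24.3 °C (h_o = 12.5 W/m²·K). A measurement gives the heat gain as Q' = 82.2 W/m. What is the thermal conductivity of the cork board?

ΣR = ΔT/Q' = |-165 − 24.3|/82.2 = 2.303 m·K/W
Known resistances:
  R'_copper = ln(0.0229/0.0205)/(2πk) = 0.1107/(2π·370) = 4.762×10^-5 m·K/W
  R'_conv,out = 1/(2πr h) = 1/(2π·0.0374·12.5) = 0.3404 m·K/W
R_cork board = ΣR − ΣR_known = 2.303 − 0.3404 = 1.963 m·K/W
ln(r₂/r₁)/(2πk) = 1.963 ⇒ k = 0.4905/(2π·1.963) = 0.0398 W/m·K

k = 0.0398 W/m·K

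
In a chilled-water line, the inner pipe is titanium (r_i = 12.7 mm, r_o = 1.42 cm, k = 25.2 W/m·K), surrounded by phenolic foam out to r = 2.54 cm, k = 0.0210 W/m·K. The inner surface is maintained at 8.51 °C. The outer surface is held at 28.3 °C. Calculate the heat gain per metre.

Q' = 4.49 W/m

Resistance network (inner→outer):
  R'_titanium = ln(0.0142/0.0127)/(2πk) = 0.1116/(2π·25.2) = 7.051×10^-4 m·K/W
  R'_phenolic foam = ln(0.0254/0.0142)/(2πk) = 0.5815/(2π·0.0210) = 4.407 m·K/W
ΣR = 7.051×10^-4 + 4.407 = 4.408 m·K/W
Q' = ΔT/ΣR = (8.51 °C − 28.3 °C)/4.408 = -4.49 W/m
(Negative Q' ⇒ heat flows inward; heat gain = 4.49 W/m.)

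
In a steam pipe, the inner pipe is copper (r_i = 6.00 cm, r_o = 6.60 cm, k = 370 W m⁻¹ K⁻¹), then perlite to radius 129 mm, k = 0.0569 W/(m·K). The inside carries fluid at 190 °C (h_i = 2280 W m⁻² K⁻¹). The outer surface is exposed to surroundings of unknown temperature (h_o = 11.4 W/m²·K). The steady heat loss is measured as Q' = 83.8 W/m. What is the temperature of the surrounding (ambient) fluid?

T_out = 23.7 °C

Series resistances:
  R'_conv,in = 1/(2πr h) = 1/(2π·0.0600·2280) = 0.001163 m·K/W
  R'_copper = ln(0.0660/0.0600)/(2πk) = 0.09531/(2π·370) = 4.100×10^-5 m·K/W
  R'_perlite = ln(0.129/0.0660)/(2πk) = 0.6702/(2π·0.0569) = 1.874 m·K/W
  R'_conv,out = 1/(2πr h) = 1/(2π·0.129·11.4) = 0.1082 m·K/W
ΣR = 1.984 m·K/W
ΔT = Q'·ΣR = 83.8 × 1.984 = 166.3 K
Heat flows outward, so T_out = T_in − ΔT = 190 − 166.3 = 23.7 °C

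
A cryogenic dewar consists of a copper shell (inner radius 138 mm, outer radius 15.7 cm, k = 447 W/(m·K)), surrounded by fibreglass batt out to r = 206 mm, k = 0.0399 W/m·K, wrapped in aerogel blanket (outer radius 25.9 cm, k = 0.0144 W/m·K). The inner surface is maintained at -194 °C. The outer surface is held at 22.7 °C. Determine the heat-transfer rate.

Treat each layer as a resistance in series:
  R_copper = (1/0.138 − 1/0.157)/(4πk) = 0.8770/(4π·447) = 1.561×10^-4 K/W
  R_fibreglass batt = (1/0.157 − 1/0.206)/(4πk) = 1.515/(4π·0.0399) = 3.022 K/W
  R_aerogel blanket = (1/0.206 − 1/0.259)/(4πk) = 0.9934/(4π·0.0144) = 5.490 K/W
ΣR = 1.561×10^-4 + 3.022 + 5.490 = 8.512 K/W
Q = ΔT/ΣR = (-194 °C − 22.7 °C)/8.512 = -25.5 W
(Negative Q ⇒ heat flows inward; heat gain = 25.5 W.)

Q = 25.5 W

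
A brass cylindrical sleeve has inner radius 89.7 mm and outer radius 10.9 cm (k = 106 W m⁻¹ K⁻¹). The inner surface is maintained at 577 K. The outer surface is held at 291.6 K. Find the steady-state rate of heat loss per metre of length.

Q' = 975 kW/m

Q' = 2πk·ΔT/ln(r₂/r₁) = 2π × 106 × 285.4 / ln(0.109/0.0897) = 9.75×10^5 W/m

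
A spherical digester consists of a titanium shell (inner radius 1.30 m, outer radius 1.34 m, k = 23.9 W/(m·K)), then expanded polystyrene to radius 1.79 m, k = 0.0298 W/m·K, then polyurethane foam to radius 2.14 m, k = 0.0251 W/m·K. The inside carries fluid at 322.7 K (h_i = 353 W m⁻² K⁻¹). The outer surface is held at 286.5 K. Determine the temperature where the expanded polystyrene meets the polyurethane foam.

Series thermal resistances, inner to outer:
  R_conv,in = 1/(4πr²h) = 1/(4π·1.30²·353) = 1.334×10^-4 K/W
  R_titanium = (1/1.30 − 1/1.34)/(4πk) = 0.02296/(4π·23.9) = 7.645×10^-5 K/W
  R_expanded polystyrene = (1/1.34 − 1/1.79)/(4πk) = 0.1876/(4π·0.0298) = 0.5010 K/W
  R_polyurethane foam = (1/1.79 − 1/2.14)/(4πk) = 0.09137/(4π·0.0251) = 0.2897 K/W
ΣR = 1.334×10^-4 + 7.645×10^-5 + 0.5010 + 0.2897 = 0.7909 K/W
Q = ΔT/ΣR = (322.7 K − 286.5 K)/0.7909 = 45.77 W
From the inner boundary to the expanded polystyrene/polyurethane foam interface, ΣR_partial = 0.5012 K/W.
T_interface = T_in − Q·ΣR_partial = 322.7 K − (45.77)(0.5012) = 299.8 K

T = 299.8 K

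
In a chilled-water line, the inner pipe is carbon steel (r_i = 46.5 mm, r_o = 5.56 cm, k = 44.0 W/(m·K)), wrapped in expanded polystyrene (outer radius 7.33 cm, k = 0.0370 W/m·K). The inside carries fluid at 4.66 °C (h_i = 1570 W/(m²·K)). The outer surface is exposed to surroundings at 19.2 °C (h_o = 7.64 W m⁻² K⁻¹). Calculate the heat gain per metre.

Resistance network (inner→outer):
  R'_conv,in = 1/(2πr h) = 1/(2π·0.0465·1570) = 0.002180 m·K/W
  R'_carbon steel = ln(0.0556/0.0465)/(2πk) = 0.1787/(2π·44.0) = 6.465×10^-4 m·K/W
  R'_expanded polystyrene = ln(0.0733/0.0556)/(2πk) = 0.2764/(2π·0.0370) = 1.189 m·K/W
  R'_conv,out = 1/(2πr h) = 1/(2π·0.0733·7.64) = 0.2842 m·K/W
ΣR = 0.002180 + 6.465×10^-4 + 1.189 + 0.2842 = 1.476 m·K/W
Q' = ΔT/ΣR = (4.66 °C − 19.2 °C)/1.476 = -9.85 W/m
(Negative Q' ⇒ heat flows inward; heat gain = 9.85 W/m.)

Q' = 9.85 W/m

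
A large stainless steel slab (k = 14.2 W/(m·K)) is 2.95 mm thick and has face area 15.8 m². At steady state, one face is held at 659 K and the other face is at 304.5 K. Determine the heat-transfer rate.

Q = 2.70×10^7 W

Q = kA·ΔT/L = 14.2 × 15.8 × |659 K − 304.5 K| / 0.00295 = 2.70×10^7 W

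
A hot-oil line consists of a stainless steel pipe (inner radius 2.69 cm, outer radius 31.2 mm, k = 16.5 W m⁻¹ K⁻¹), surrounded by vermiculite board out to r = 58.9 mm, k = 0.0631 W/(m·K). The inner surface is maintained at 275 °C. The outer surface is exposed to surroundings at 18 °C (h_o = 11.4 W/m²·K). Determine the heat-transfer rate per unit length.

Q' = 140 W/m

Resistance network (inner→outer):
  R'_stainless steel = ln(0.0312/0.0269)/(2πk) = 0.1483/(2π·16.5) = 0.001430 m·K/W
  R'_vermiculite board = ln(0.0589/0.0312)/(2πk) = 0.6354/(2π·0.0631) = 1.603 m·K/W
  R'_conv,out = 1/(2πr h) = 1/(2π·0.0589·11.4) = 0.2370 m·K/W
ΣR = 0.001430 + 1.603 + 0.2370 = 1.841 m·K/W
Q' = ΔT/ΣR = (275 °C − 18 °C)/1.841 = 140 W/m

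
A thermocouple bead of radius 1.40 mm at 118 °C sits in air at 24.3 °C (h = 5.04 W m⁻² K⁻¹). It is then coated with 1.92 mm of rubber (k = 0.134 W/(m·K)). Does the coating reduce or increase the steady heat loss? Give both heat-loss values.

increases: 0.0116 → 0.0558 W

Critical radius for a sphere: r_cr = 2k/h = 0.0532 m = 5.32 cm.
Outer radius after coating: r₂ = 0.00140 + 0.00192 = 0.00332 m.
Since r₁ < r_cr and r₂ ≤ r_cr, the coating moves toward the maximum at r_cr — heat loss rises.
Bare: R = 1/(4πr₁²h) = 8056 K/W; Q = 93.7/8056 = 0.0116 W.
Coated: R = R_cond + R_conv = 1678 K/W; Q = 93.7/1678 = 0.0558 W.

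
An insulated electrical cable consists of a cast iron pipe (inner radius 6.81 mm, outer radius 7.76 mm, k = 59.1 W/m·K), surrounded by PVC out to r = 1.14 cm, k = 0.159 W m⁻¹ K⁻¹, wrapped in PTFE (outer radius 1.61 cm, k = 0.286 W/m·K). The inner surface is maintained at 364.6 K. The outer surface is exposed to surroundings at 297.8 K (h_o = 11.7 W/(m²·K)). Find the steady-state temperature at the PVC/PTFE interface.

Resistance network (inner→outer):
  R'_cast iron = ln(0.00776/0.00681)/(2πk) = 0.1306/(2π·59.1) = 3.517×10^-4 m·K/W
  R'_PVC = ln(0.0114/0.00776)/(2πk) = 0.3846/(2π·0.159) = 0.3850 m·K/W
  R'_PTFE = ln(0.0161/0.0114)/(2πk) = 0.3452/(2π·0.286) = 0.1921 m·K/W
  R'_conv,out = 1/(2πr h) = 1/(2π·0.0161·11.7) = 0.8449 m·K/W
ΣR = 3.517×10^-4 + 0.3850 + 0.1921 + 0.8449 = 1.422 m·K/W
Q' = ΔT/ΣR = (364.6 K − 297.8 K)/1.422 = 46.98 W/m
From the inner boundary to the PVC/PTFE interface, ΣR_partial = 0.3854 m·K/W.
T_interface = T_in − Q'·ΣR_partial = 364.6 K − (46.98)(0.3854) = 346.5 K

T = 346.5 K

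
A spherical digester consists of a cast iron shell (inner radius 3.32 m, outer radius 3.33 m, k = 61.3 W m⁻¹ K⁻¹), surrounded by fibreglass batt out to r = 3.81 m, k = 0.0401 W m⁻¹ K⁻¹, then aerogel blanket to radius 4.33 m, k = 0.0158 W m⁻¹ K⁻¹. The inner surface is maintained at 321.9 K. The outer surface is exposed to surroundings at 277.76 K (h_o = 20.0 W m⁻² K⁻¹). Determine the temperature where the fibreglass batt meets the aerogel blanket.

Treat each layer as a resistance in series:
  R_cast iron = (1/3.32 − 1/3.33)/(4πk) = 9.045×10^-4/(4π·61.3) = 1.174×10^-6 K/W
  R_fibreglass batt = (1/3.33 − 1/3.81)/(4πk) = 0.03783/(4π·0.0401) = 0.07508 K/W
  R_aerogel blanket = (1/3.81 − 1/4.33)/(4πk) = 0.03152/(4π·0.0158) = 0.1588 K/W
  R_conv,out = 1/(4πr²h) = 1/(4π·4.33²·20.0) = 2.122×10^-4 K/W
ΣR = 1.174×10^-6 + 0.07508 + 0.1588 + 2.122×10^-4 = 0.2341 K/W
Q = ΔT/ΣR = (321.9 K − 277.76 K)/0.2341 = 188.6 W
From the inner boundary to the fibreglass batt/aerogel blanket interface, ΣR_partial = 0.07508 K/W.
T_interface = T_in − Q·ΣR_partial = 321.9 K − (188.6)(0.07508) = 307.7 K

T = 307.7 K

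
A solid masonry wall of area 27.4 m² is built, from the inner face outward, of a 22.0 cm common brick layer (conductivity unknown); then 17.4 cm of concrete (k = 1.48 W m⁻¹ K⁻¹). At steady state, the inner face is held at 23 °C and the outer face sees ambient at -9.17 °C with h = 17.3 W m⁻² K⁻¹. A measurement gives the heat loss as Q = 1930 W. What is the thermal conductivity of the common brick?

ΣR = ΔT/Q = |23 − -9.17|/1930 = 0.01667 K/W
Known resistances:
  R_concrete = L/(kA) = 0.174/(1.48·27.4) = 0.004291 K/W
  R_conv,out = 1/(hA) = 1/(17.3·27.4) = 0.002110 K/W
R_common brick = ΣR − ΣR_known = 0.01667 − 0.006401 = 0.01027 K/W
L/(kA) = 0.01027 ⇒ k = 0.220/(0.01027·27.4) = 0.782 W/m·K

k = 0.782 W/m·K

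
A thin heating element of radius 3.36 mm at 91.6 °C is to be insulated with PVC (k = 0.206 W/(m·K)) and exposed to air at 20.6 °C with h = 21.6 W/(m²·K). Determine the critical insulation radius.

For a cylinder, r_cr = k_ins/h = 0.206/21.6 = 0.00954 m = 0.954 cm

r_cr = 0.954 cm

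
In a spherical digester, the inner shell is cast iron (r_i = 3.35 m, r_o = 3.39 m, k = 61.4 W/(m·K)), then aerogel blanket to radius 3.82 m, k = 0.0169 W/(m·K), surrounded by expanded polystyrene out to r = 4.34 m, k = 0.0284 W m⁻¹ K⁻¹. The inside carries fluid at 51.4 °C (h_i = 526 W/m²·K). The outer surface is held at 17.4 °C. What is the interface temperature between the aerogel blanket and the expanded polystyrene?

Treat each layer as a resistance in series:
  R_conv,in = 1/(4πr²h) = 1/(4π·3.35²·526) = 1.348×10^-5 K/W
  R_cast iron = (1/3.35 − 1/3.39)/(4πk) = 0.003522/(4π·61.4) = 4.565×10^-6 K/W
  R_aerogel blanket = (1/3.39 − 1/3.82)/(4πk) = 0.03321/(4π·0.0169) = 0.1564 K/W
  R_expanded polystyrene = (1/3.82 − 1/4.34)/(4πk) = 0.03137/(4π·0.0284) = 0.08789 K/W
ΣR = 1.348×10^-5 + 4.565×10^-6 + 0.1564 + 0.08789 = 0.2443 K/W
Q = ΔT/ΣR = (51.4 °C − 17.4 °C)/0.2443 = 139.2 W
From the inner boundary to the aerogel blanket/expanded polystyrene interface, ΣR_partial = 0.1564 K/W.
T_interface = T_in − Q·ΣR_partial = 51.4 °C − (139.2)(0.1564) = 29.6 °C

T = 29.6 °C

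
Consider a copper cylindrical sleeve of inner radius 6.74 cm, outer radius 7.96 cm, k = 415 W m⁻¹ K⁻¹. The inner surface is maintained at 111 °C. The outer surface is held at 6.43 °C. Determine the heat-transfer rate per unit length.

Q' = 1640 kW/m

Q' = 2πk·ΔT/ln(r₂/r₁) = 2π × 415 × 104.57 / ln(0.0796/0.0674) = 1.64×10^6 W/m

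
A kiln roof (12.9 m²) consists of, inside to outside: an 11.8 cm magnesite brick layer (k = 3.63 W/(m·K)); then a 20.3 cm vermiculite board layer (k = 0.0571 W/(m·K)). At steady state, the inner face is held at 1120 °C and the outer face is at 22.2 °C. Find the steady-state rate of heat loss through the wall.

Series thermal resistances, inner to outer:
  R_magnesite brick = L/(kA) = 0.118/(3.63·12.9) = 0.002520 K/W
  R_vermiculite board = L/(kA) = 0.203/(0.0571·12.9) = 0.2756 K/W
ΣR = 0.002520 + 0.2756 = 0.2781 K/W
Q = ΔT/ΣR = (1120 °C − 22.2 °C)/0.2781 = 3950 W

Q = 3.95 kW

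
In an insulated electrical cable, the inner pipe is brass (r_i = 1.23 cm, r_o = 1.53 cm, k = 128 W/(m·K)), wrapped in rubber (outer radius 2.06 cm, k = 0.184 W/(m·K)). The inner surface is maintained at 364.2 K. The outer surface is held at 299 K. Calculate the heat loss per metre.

Series thermal resistances, inner to outer:
  R'_brass = ln(0.0153/0.0123)/(2πk) = 0.2183/(2π·128) = 2.714×10^-4 m·K/W
  R'_rubber = ln(0.0206/0.0153)/(2πk) = 0.2974/(2π·0.184) = 0.2573 m·K/W
ΣR = 2.714×10^-4 + 0.2573 = 0.2576 m·K/W
Q' = ΔT/ΣR = (364.2 K − 299 K)/0.2576 = 253 W/m

Q' = 253 W/m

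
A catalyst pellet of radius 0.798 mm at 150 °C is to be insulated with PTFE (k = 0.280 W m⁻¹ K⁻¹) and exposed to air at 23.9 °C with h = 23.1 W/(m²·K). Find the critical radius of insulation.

r_cr = 2.42 cm

For a sphere, r_cr = 2k_ins/h = 2·0.280/23.1 = 0.0242 m = 2.42 cm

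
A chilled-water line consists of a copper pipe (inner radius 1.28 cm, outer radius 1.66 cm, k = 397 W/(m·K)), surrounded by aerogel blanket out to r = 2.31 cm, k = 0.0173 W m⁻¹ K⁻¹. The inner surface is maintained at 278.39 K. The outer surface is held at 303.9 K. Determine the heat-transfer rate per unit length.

Q' = 8.39 W/m

Resistance network (inner→outer):
  R'_copper = ln(0.0166/0.0128)/(2πk) = 0.2600/(2π·397) = 1.042×10^-4 m·K/W
  R'_aerogel blanket = ln(0.0231/0.0166)/(2πk) = 0.3304/(2π·0.0173) = 3.040 m·K/W
ΣR = 1.042×10^-4 + 3.040 = 3.040 m·K/W
Q' = ΔT/ΣR = (278.39 K − 303.9 K)/3.040 = -8.39 W/m
(Negative Q' ⇒ heat flows inward; heat gain = 8.39 W/m.)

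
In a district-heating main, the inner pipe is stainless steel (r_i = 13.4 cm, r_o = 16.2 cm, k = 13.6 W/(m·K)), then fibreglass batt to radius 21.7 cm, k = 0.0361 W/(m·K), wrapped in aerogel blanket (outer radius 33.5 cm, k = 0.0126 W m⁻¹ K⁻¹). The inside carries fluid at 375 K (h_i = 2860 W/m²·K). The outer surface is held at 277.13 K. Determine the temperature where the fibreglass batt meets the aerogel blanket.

Series thermal resistances, inner to outer:
  R'_conv,in = 1/(2πr h) = 1/(2π·0.134·2860) = 4.153×10^-4 m·K/W
  R'_stainless steel = ln(0.162/0.134)/(2πk) = 0.1898/(2π·13.6) = 0.002221 m·K/W
  R'_fibreglass batt = ln(0.217/0.162)/(2πk) = 0.2923/(2π·0.0361) = 1.289 m·K/W
  R'_aerogel blanket = ln(0.335/0.217)/(2πk) = 0.4342/(2π·0.0126) = 5.485 m·K/W
ΣR = 4.153×10^-4 + 0.002221 + 1.289 + 5.485 = 6.777 m·K/W
Q' = ΔT/ΣR = (375 K − 277.13 K)/6.777 = 14.44 W/m
From the inner boundary to the fibreglass batt/aerogel blanket interface, ΣR_partial = 1.292 m·K/W.
T_interface = T_in − Q'·ΣR_partial = 375 K − (14.44)(1.292) = 356.3 K

T = 356.3 K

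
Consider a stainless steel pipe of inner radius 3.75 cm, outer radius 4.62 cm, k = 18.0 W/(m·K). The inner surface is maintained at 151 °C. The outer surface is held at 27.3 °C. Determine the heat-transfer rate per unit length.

Q' = 67.1 kW/m

Q' = 2πk·ΔT/ln(r₂/r₁) = 2π × 18.0 × 123.7 / ln(0.0462/0.0375) = 67100 W/m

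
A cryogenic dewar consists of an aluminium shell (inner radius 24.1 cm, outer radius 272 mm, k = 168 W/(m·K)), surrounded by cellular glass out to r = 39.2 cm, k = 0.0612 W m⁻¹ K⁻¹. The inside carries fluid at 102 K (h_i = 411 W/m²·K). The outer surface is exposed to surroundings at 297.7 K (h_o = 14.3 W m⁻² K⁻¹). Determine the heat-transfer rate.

Resistance network (inner→outer):
  R_conv,in = 1/(4πr²h) = 1/(4π·0.241²·411) = 0.003334 K/W
  R_aluminium = (1/0.241 − 1/0.272)/(4πk) = 0.4729/(4π·168) = 2.240×10^-4 K/W
  R_cellular glass = (1/0.272 − 1/0.392)/(4πk) = 1.125/(4π·0.0612) = 1.463 K/W
  R_conv,out = 1/(4πr²h) = 1/(4π·0.392²·14.3) = 0.03621 K/W
ΣR = 0.003334 + 2.240×10^-4 + 1.463 + 0.03621 = 1.503 K/W
Q = ΔT/ΣR = (102 K − 297.7 K)/1.503 = -130 W
(Negative Q ⇒ heat flows inward; heat gain = 130 W.)

Q = 130 W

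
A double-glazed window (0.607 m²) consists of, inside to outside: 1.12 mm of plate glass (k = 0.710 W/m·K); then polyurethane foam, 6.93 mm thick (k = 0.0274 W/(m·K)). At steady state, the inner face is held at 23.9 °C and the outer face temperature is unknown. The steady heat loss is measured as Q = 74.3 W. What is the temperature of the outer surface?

T_out = -7.25 °C

Series resistances:
  R_plate glass = L/(kA) = 0.00112/(0.710·0.607) = 0.002599 K/W
  R_polyurethane foam = L/(kA) = 0.00693/(0.0274·0.607) = 0.4167 K/W
ΣR = 0.4193 K/W
ΔT = Q·ΣR = 74.3 × 0.4193 = 31.15 K
Heat flows outward, so T_out = T_in − ΔT = 23.9 − 31.15 = -7.25 °C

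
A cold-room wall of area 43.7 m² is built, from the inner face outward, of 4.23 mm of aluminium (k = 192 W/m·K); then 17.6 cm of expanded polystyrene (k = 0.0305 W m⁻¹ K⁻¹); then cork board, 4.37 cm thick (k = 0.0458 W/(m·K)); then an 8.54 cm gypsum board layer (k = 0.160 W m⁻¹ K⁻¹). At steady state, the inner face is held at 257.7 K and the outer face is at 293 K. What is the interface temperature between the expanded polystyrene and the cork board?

T = 285.8 K

Resistance network (inner→outer):
  R_aluminium = L/(kA) = 0.00423/(192·43.7) = 5.041×10^-7 K/W
  R_expanded polystyrene = L/(kA) = 0.176/(0.0305·43.7) = 0.1320 K/W
  R_cork board = L/(kA) = 0.0437/(0.0458·43.7) = 0.02183 K/W
  R_gypsum board = L/(kA) = 0.0854/(0.160·43.7) = 0.01221 K/W
ΣR = 5.041×10^-7 + 0.1320 + 0.02183 + 0.01221 = 0.1660 K/W
Q = ΔT/ΣR = (257.7 K − 293 K)/0.1660 = -212.7 W
From the inner boundary to the expanded polystyrene/cork board interface, ΣR_partial = 0.1320 K/W.
T_interface = T_in − Q·ΣR_partial = 257.7 K − (-212.7)(0.1320) = 285.8 K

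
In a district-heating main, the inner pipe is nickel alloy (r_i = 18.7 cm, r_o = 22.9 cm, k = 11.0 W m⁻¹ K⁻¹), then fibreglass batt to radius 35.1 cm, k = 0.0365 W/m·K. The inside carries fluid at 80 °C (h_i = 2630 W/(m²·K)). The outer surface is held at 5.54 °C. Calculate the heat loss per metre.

Q' = 39.9 W/m

Resistance network (inner→outer):
  R'_conv,in = 1/(2πr h) = 1/(2π·0.187·2630) = 3.236×10^-4 m·K/W
  R'_nickel alloy = ln(0.229/0.187)/(2πk) = 0.2026/(2π·11.0) = 0.002932 m·K/W
  R'_fibreglass batt = ln(0.351/0.229)/(2πk) = 0.4271/(2π·0.0365) = 1.862 m·K/W
ΣR = 3.236×10^-4 + 0.002932 + 1.862 = 1.865 m·K/W
Q' = ΔT/ΣR = (80 °C − 5.54 °C)/1.865 = 39.9 W/m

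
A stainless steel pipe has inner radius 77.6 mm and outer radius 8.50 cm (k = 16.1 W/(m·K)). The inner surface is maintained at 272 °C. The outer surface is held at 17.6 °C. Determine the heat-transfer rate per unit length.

Q' = 283 kW/m

Q' = 2πk·ΔT/ln(r₂/r₁) = 2π × 16.1 × 254.4 / ln(0.0850/0.0776) = 2.83×10^5 W/m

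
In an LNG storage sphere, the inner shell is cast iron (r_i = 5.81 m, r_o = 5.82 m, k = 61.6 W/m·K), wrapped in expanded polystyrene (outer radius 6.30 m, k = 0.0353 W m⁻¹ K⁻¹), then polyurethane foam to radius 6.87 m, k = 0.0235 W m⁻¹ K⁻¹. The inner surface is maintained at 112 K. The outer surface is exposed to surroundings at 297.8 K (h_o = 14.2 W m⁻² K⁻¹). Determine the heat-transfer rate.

Q = 2500 W

Series thermal resistances, inner to outer:
  R_cast iron = (1/5.81 − 1/5.82)/(4πk) = 2.957×10^-4/(4π·61.6) = 3.820×10^-7 K/W
  R_expanded polystyrene = (1/5.82 − 1/6.30)/(4πk) = 0.01309/(4π·0.0353) = 0.02951 K/W
  R_polyurethane foam = (1/6.30 − 1/6.87)/(4πk) = 0.01317/(4π·0.0235) = 0.04460 K/W
  R_conv,out = 1/(4πr²h) = 1/(4π·6.87²·14.2) = 1.187×10^-4 K/W
ΣR = 3.820×10^-7 + 0.02951 + 0.04460 + 1.187×10^-4 = 0.07423 K/W
Q = ΔT/ΣR = (112 K − 297.8 K)/0.07423 = -2500 W
(Negative Q ⇒ heat flows inward; heat gain = 2500 W.)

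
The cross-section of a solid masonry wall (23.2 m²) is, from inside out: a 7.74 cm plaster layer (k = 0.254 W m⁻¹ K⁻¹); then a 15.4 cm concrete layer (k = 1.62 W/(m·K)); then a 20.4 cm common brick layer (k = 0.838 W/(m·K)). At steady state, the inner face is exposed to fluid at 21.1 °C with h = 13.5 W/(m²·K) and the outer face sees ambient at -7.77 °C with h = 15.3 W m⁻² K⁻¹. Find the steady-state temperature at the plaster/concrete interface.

T = 7.13 °C

Series thermal resistances, inner to outer:
  R_conv,in = 1/(hA) = 1/(13.5·23.2) = 0.003193 K/W
  R_plaster = L/(kA) = 0.0774/(0.254·23.2) = 0.01313 K/W
  R_concrete = L/(kA) = 0.154/(1.62·23.2) = 0.004097 K/W
  R_common brick = L/(kA) = 0.204/(0.838·23.2) = 0.01049 K/W
  R_conv,out = 1/(hA) = 1/(15.3·23.2) = 0.002817 K/W
ΣR = 0.003193 + 0.01313 + 0.004097 + 0.01049 + 0.002817 = 0.03373 K/W
Q = ΔT/ΣR = (21.1 °C − -7.77 °C)/0.03373 = 855.9 W
From the inner boundary to the plaster/concrete interface, ΣR_partial = 0.01632 K/W.
T_interface = T_in − Q·ΣR_partial = 21.1 °C − (855.9)(0.01632) = 7.13 °C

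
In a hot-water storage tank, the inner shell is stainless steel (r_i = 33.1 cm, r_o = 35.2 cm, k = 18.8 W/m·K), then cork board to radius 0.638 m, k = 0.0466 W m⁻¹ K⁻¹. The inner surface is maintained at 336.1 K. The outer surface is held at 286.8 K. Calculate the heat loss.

Q = 22.7 W

Series thermal resistances, inner to outer:
  R_stainless steel = (1/0.331 − 1/0.352)/(4πk) = 0.1802/(4π·18.8) = 7.629×10^-4 K/W
  R_cork board = (1/0.352 − 1/0.638)/(4πk) = 1.274/(4π·0.0466) = 2.175 K/W
ΣR = 7.629×10^-4 + 2.175 = 2.176 K/W
Q = ΔT/ΣR = (336.1 K − 286.8 K)/2.176 = 22.7 W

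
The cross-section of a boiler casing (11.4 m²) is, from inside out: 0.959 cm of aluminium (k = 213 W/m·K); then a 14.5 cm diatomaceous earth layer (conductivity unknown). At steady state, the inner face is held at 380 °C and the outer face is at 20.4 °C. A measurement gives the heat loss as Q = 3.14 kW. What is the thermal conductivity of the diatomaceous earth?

ΣR = ΔT/Q = |380 − 20.4|/3140 = 0.1145 K/W
Known resistances:
  R_aluminium = L/(kA) = 0.00959/(213·11.4) = 3.949×10^-6 K/W
R_diatomaceous earth = ΣR − ΣR_known = 0.1145 − 3.949×10^-6 = 0.1145 K/W
L/(kA) = 0.1145 ⇒ k = 0.145/(0.1145·11.4) = 0.111 W/m·K

k = 0.111 W/m·K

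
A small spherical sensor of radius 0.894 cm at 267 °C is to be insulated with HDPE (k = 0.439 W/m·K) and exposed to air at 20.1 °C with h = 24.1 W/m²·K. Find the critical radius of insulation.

For a sphere, r_cr = 2k_ins/h = 2·0.439/24.1 = 0.0364 m = 3.64 cm

r_cr = 3.64 cm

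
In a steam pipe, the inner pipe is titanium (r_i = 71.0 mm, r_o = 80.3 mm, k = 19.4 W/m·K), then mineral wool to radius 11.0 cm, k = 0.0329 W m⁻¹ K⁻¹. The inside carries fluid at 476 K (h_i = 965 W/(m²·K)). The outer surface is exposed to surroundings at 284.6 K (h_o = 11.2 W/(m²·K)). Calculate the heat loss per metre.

Series thermal resistances, inner to outer:
  R'_conv,in = 1/(2πr h) = 1/(2π·0.0710·965) = 0.002323 m·K/W
  R'_titanium = ln(0.0803/0.0710)/(2πk) = 0.1231/(2π·19.4) = 0.001010 m·K/W
  R'_mineral wool = ln(0.110/0.0803)/(2πk) = 0.3147/(2π·0.0329) = 1.522 m·K/W
  R'_conv,out = 1/(2πr h) = 1/(2π·0.110·11.2) = 0.1292 m·K/W
ΣR = 0.002323 + 0.001010 + 1.522 + 0.1292 = 1.655 m·K/W
Q' = ΔT/ΣR = (476 K − 284.6 K)/1.655 = 116 W/m

Q' = 116 W/m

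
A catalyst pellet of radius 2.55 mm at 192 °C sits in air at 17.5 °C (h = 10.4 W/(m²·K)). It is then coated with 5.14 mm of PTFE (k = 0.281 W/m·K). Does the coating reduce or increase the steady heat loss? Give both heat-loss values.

increases: 0.148 → 0.857 W

Critical radius for a sphere: r_cr = 2k/h = 0.0540 m = 5.40 cm.
Outer radius after coating: r₂ = 0.00255 + 0.00514 = 0.00769 m.
Since r₁ < r_cr and r₂ ≤ r_cr, the coating moves toward the maximum at r_cr — heat loss rises.
Bare: R = 1/(4πr₁²h) = 1177 K/W; Q = 174.5/1177 = 0.148 W.
Coated: R = R_cond + R_conv = 203.6 K/W; Q = 174.5/203.6 = 0.857 W.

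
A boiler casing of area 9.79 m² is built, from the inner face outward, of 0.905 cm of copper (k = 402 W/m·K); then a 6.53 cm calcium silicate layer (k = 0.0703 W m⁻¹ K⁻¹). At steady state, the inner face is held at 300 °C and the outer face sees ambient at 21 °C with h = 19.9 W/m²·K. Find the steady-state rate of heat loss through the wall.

Series thermal resistances, inner to outer:
  R_copper = L/(kA) = 0.00905/(402·9.79) = 2.300×10^-6 K/W
  R_calcium silicate = L/(kA) = 0.0653/(0.0703·9.79) = 0.09488 K/W
  R_conv,out = 1/(hA) = 1/(19.9·9.79) = 0.005133 K/W
ΣR = 2.300×10^-6 + 0.09488 + 0.005133 = 0.1000 K/W
Q = ΔT/ΣR = (300 °C − 21 °C)/0.1000 = 2790 W

Q = 2790 W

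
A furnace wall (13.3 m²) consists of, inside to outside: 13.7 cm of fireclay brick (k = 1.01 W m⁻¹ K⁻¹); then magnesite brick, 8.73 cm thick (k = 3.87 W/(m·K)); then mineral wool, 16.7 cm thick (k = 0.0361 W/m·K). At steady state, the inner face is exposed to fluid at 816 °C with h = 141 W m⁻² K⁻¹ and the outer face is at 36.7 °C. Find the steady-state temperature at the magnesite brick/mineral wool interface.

T = 789 °C

Series thermal resistances, inner to outer:
  R_conv,in = 1/(hA) = 1/(141·13.3) = 5.332×10^-4 K/W
  R_fireclay brick = L/(kA) = 0.137/(1.01·13.3) = 0.01020 K/W
  R_magnesite brick = L/(kA) = 0.0873/(3.87·13.3) = 0.001696 K/W
  R_mineral wool = L/(kA) = 0.167/(0.0361·13.3) = 0.3478 K/W
ΣR = 5.332×10^-4 + 0.01020 + 0.001696 + 0.3478 = 0.3602 K/W
Q = ΔT/ΣR = (816 °C − 36.7 °C)/0.3602 = 2164 W
From the inner boundary to the magnesite brick/mineral wool interface, ΣR_partial = 0.01243 K/W.
T_interface = T_in − Q·ΣR_partial = 816 °C − (2164)(0.01243) = 789 °C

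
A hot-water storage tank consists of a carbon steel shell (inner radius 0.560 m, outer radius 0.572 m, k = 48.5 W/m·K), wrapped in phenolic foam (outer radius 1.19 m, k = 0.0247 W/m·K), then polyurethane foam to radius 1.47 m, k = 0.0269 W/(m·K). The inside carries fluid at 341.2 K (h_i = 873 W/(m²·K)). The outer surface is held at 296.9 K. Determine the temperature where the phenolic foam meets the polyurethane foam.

Series thermal resistances, inner to outer:
  R_conv,in = 1/(4πr²h) = 1/(4π·0.560²·873) = 2.907×10^-4 K/W
  R_carbon steel = (1/0.560 − 1/0.572)/(4πk) = 0.03746/(4π·48.5) = 6.147×10^-5 K/W
  R_phenolic foam = (1/0.572 − 1/1.19)/(4πk) = 0.9079/(4π·0.0247) = 2.925 K/W
  R_polyurethane foam = (1/1.19 − 1/1.47)/(4πk) = 0.1601/(4π·0.0269) = 0.4735 K/W
ΣR = 2.907×10^-4 + 6.147×10^-5 + 2.925 + 0.4735 = 3.399 K/W
Q = ΔT/ΣR = (341.2 K − 296.9 K)/3.399 = 13.03 W
From the inner boundary to the phenolic foam/polyurethane foam interface, ΣR_partial = 2.925 K/W.
T_interface = T_in − Q·ΣR_partial = 341.2 K − (13.03)(2.925) = 303.1 K

T = 303.1 K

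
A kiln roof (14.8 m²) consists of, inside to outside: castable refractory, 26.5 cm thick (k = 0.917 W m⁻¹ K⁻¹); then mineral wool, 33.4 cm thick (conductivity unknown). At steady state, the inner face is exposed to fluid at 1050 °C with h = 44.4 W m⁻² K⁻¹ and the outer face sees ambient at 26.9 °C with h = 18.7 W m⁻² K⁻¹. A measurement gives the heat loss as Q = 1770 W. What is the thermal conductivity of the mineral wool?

ΣR = ΔT/Q = |1050 − 26.9|/1770 = 0.5780 K/W
Known resistances:
  R_conv,in = 1/(hA) = 1/(44.4·14.8) = 0.001522 K/W
  R_castable refractory = L/(kA) = 0.265/(0.917·14.8) = 0.01953 K/W
  R_conv,out = 1/(hA) = 1/(18.7·14.8) = 0.003613 K/W
R_mineral wool = ΣR − ΣR_known = 0.5780 − 0.02466 = 0.5533 K/W
L/(kA) = 0.5533 ⇒ k = 0.334/(0.5533·14.8) = 0.0408 W/m·K

k = 0.0408 W/m·K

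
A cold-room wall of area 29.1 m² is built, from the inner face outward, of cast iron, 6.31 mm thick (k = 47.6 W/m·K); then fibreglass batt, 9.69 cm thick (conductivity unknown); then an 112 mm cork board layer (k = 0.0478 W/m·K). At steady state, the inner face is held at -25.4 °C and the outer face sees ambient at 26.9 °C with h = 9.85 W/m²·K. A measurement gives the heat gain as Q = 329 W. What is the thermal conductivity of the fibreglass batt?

k = 0.0444 W/m·K

ΣR = ΔT/Q = |-25.4 − 26.9|/329 = 0.1590 K/W
Known resistances:
  R_cast iron = L/(kA) = 0.00631/(47.6·29.1) = 4.555×10^-6 K/W
  R_cork board = L/(kA) = 0.112/(0.0478·29.1) = 0.08052 K/W
  R_conv,out = 1/(hA) = 1/(9.85·29.1) = 0.003489 K/W
R_fibreglass batt = ΣR − ΣR_known = 0.1590 − 0.08401 = 0.07499 K/W
L/(kA) = 0.07499 ⇒ k = 0.0969/(0.07499·29.1) = 0.0444 W/m·K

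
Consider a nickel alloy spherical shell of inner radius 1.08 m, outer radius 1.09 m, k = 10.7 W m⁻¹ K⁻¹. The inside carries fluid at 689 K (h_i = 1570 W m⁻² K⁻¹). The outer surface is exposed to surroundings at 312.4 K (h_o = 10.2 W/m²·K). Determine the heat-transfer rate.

Resistance network (inner→outer):
  R_conv,in = 1/(4πr²h) = 1/(4π·1.08²·1570) = 4.346×10^-5 K/W
  R_nickel alloy = (1/1.08 − 1/1.09)/(4πk) = 0.008495/(4π·10.7) = 6.318×10^-5 K/W
  R_conv,out = 1/(4πr²h) = 1/(4π·1.09²·10.2) = 0.006567 K/W
ΣR = 4.346×10^-5 + 6.318×10^-5 + 0.006567 = 0.006674 K/W
Q = ΔT/ΣR = (689 K − 312.4 K)/0.006674 = 56400 W

Q = 56.4 kW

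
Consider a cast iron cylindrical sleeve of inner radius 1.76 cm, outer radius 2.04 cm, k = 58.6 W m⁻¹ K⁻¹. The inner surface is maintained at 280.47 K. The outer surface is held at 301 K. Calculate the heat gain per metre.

Q' = 51.2 kW/m

Q' = 2πk·ΔT/ln(r₂/r₁) = 2π × 58.6 × 20.53 / ln(0.0204/0.0176) = 51200 W/m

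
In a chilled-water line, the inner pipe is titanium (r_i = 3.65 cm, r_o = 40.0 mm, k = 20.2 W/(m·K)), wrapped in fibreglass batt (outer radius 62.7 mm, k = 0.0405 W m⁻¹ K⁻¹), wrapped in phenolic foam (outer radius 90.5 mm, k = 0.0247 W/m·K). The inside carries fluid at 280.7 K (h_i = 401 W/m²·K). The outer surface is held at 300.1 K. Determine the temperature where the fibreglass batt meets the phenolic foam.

Series thermal resistances, inner to outer:
  R'_conv,in = 1/(2πr h) = 1/(2π·0.0365·401) = 0.01087 m·K/W
  R'_titanium = ln(0.0400/0.0365)/(2πk) = 0.09157/(2π·20.2) = 7.215×10^-4 m·K/W
  R'_fibreglass batt = ln(0.0627/0.0400)/(2πk) = 0.4495/(2π·0.0405) = 1.766 m·K/W
  R'_phenolic foam = ln(0.0905/0.0627)/(2πk) = 0.3670/(2π·0.0247) = 2.365 m·K/W
ΣR = 0.01087 + 7.215×10^-4 + 1.766 + 2.365 = 4.143 m·K/W
Q' = ΔT/ΣR = (280.7 K − 300.1 K)/4.143 = -4.683 W/m
From the inner boundary to the fibreglass batt/phenolic foam interface, ΣR_partial = 1.778 m·K/W.
T_interface = T_in − Q'·ΣR_partial = 280.7 K − (-4.683)(1.778) = 289.0 K

T = 289.0 K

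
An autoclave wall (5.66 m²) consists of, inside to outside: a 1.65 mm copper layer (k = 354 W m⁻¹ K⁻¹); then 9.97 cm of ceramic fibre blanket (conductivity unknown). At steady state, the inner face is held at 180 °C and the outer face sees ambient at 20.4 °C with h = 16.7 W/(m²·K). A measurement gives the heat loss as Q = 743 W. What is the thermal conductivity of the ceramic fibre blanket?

k = 0.0863 W/m·K

ΣR = ΔT/Q = |180 − 20.4|/743 = 0.2148 K/W
Known resistances:
  R_copper = L/(kA) = 0.00165/(354·5.66) = 8.235×10^-7 K/W
  R_conv,out = 1/(hA) = 1/(16.7·5.66) = 0.01058 K/W
R_ceramic fibre blanket = ΣR − ΣR_known = 0.2148 − 0.01058 = 0.2042 K/W
L/(kA) = 0.2042 ⇒ k = 0.0997/(0.2042·5.66) = 0.0863 W/m·K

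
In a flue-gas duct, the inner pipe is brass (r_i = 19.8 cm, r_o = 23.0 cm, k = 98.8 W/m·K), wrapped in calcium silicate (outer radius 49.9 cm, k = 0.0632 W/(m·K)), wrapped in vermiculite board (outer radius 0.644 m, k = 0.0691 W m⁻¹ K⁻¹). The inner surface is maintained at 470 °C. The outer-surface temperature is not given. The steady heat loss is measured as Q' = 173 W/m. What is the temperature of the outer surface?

Series resistances:
  R'_brass = ln(0.230/0.198)/(2πk) = 0.1498/(2π·98.8) = 2.413×10^-4 m·K/W
  R'_calcium silicate = ln(0.499/0.230)/(2πk) = 0.7745/(2π·0.0632) = 1.950 m·K/W
  R'_vermiculite board = ln(0.644/0.499)/(2πk) = 0.2551/(2π·0.0691) = 0.5875 m·K/W
ΣR = 2.538 m·K/W
ΔT = Q'·ΣR = 173 × 2.538 = 439.1 K
Heat flows outward, so T_out = T_in − ΔT = 470 − 439.1 = 30.9 °C

T_out = 30.9 °C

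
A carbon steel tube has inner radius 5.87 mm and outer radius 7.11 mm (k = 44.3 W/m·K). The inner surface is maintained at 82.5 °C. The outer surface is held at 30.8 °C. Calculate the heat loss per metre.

Q' = 2πk·ΔT/ln(r₂/r₁) = 2π × 44.3 × 51.7 / ln(0.00711/0.00587) = 75100 W/m

Q' = 75.1 kW/m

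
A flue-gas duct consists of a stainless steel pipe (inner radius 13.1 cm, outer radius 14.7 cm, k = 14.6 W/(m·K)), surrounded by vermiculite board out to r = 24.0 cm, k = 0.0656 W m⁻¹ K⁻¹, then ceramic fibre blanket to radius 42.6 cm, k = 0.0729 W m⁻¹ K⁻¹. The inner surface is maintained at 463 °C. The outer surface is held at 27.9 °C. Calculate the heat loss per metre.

Resistance network (inner→outer):
  R'_stainless steel = ln(0.147/0.131)/(2πk) = 0.1152/(2π·14.6) = 0.001256 m·K/W
  R'_vermiculite board = ln(0.240/0.147)/(2πk) = 0.4902/(2π·0.0656) = 1.189 m·K/W
  R'_ceramic fibre blanket = ln(0.426/0.240)/(2πk) = 0.5738/(2π·0.0729) = 1.253 m·K/W
ΣR = 0.001256 + 1.189 + 1.253 = 2.443 m·K/W
Q' = ΔT/ΣR = (463 °C − 27.9 °C)/2.443 = 178 W/m

Q' = 178 W/m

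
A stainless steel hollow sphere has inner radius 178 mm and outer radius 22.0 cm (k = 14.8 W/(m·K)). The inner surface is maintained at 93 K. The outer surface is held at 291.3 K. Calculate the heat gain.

Q = 4πk·ΔT/(1/r₁ − 1/r₂) = 4π × 14.8 × 198.3 / (1/0.178 − 1/0.220) = 34400 W

Q = 34.4 kW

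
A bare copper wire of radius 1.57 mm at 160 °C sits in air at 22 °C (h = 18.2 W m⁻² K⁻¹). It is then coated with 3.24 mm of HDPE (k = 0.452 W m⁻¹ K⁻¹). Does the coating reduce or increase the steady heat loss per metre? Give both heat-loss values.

increases: 24.8 → 62.4 W/m

Critical radius for a cylinder: r_cr = k/h = 0.0248 m = 2.48 cm.
Outer radius after coating: r₂ = 0.00157 + 0.00324 = 0.00481 m.
Since r₁ < r_cr and r₂ ≤ r_cr, the coating moves toward the maximum at r_cr — heat loss rises.
Bare: R = 1/(2πr₁h) = 5.570 m·K/W; Q = 138/5.570 = 24.8 W/m.
Coated: R = R_cond + R_conv = 2.212 m·K/W; Q = 138/2.212 = 62.4 W/m.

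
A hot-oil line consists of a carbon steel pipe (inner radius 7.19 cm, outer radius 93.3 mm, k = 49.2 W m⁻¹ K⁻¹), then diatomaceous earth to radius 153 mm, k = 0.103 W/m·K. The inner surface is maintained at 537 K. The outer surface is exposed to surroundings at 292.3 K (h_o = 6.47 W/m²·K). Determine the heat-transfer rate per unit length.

Q' = 264 W/m

Series thermal resistances, inner to outer:
  R'_carbon steel = ln(0.0933/0.0719)/(2πk) = 0.2605/(2π·49.2) = 8.428×10^-4 m·K/W
  R'_diatomaceous earth = ln(0.153/0.0933)/(2πk) = 0.4946/(2π·0.103) = 0.7643 m·K/W
  R'_conv,out = 1/(2πr h) = 1/(2π·0.153·6.47) = 0.1608 m·K/W
ΣR = 8.428×10^-4 + 0.7643 + 0.1608 = 0.9259 m·K/W
Q' = ΔT/ΣR = (537 K − 292.3 K)/0.9259 = 264 W/m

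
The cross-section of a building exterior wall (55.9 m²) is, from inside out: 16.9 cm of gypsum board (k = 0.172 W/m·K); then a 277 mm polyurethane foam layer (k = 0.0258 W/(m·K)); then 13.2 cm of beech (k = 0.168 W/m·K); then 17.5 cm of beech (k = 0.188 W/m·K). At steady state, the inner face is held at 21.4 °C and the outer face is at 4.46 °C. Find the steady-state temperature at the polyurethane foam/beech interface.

Series thermal resistances, inner to outer:
  R_gypsum board = L/(kA) = 0.169/(0.172·55.9) = 0.01758 K/W
  R_polyurethane foam = L/(kA) = 0.277/(0.0258·55.9) = 0.1921 K/W
  R_beech = L/(kA) = 0.132/(0.168·55.9) = 0.01406 K/W
  R_beech = L/(kA) = 0.175/(0.188·55.9) = 0.01665 K/W
ΣR = 0.01758 + 0.1921 + 0.01406 + 0.01665 = 0.2404 K/W
Q = ΔT/ΣR = (21.4 °C − 4.46 °C)/0.2404 = 70.47 W
From the inner boundary to the polyurethane foam/beech interface, ΣR_partial = 0.2097 K/W.
T_interface = T_in − Q·ΣR_partial = 21.4 °C − (70.47)(0.2097) = 6.62 °C

T = 6.62 °C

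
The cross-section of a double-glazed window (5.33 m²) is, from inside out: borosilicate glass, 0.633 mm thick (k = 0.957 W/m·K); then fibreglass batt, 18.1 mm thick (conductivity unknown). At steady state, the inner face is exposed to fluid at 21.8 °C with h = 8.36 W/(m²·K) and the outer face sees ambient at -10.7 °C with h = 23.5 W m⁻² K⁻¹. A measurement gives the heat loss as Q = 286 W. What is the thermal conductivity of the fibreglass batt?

k = 0.0409 W/m·K

ΣR = ΔT/Q = |21.8 − -10.7|/286 = 0.1136 K/W
Known resistances:
  R_conv,in = 1/(hA) = 1/(8.36·5.33) = 0.02244 K/W
  R_borosilicate glass = L/(kA) = 6.33×10^-4/(0.957·5.33) = 1.241×10^-4 K/W
  R_conv,out = 1/(hA) = 1/(23.5·5.33) = 0.007984 K/W
R_fibreglass batt = ΣR − ΣR_known = 0.1136 − 0.03055 = 0.08305 K/W
L/(kA) = 0.08305 ⇒ k = 0.0181/(0.08305·5.33) = 0.0409 W/m·K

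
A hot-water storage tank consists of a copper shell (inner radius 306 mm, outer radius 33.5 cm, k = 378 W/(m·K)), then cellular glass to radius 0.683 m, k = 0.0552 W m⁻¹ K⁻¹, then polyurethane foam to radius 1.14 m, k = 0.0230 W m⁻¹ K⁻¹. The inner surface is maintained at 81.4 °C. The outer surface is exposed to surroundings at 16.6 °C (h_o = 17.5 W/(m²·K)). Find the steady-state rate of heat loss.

Treat each layer as a resistance in series:
  R_copper = (1/0.306 − 1/0.335)/(4πk) = 0.2829/(4π·378) = 5.956×10^-5 K/W
  R_cellular glass = (1/0.335 − 1/0.683)/(4πk) = 1.521/(4π·0.0552) = 2.193 K/W
  R_polyurethane foam = (1/0.683 − 1/1.14)/(4πk) = 0.5869/(4π·0.0230) = 2.031 K/W
  R_conv,out = 1/(4πr²h) = 1/(4π·1.14²·17.5) = 0.003499 K/W
ΣR = 5.956×10^-5 + 2.193 + 2.031 + 0.003499 = 4.228 K/W
Q = ΔT/ΣR = (81.4 °C − 16.6 °C)/4.228 = 15.3 W

Q = 15.3 W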